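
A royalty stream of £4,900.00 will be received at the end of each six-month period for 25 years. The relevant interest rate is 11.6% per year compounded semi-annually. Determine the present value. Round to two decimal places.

This is an ordinary annuity: 50 payments of £4,900.00 at the end of each six-month period.
Periodic rate r = 0.116/2 per half-year; n is counted in half-years.
PV = PMT × [(1 − (1+r)^−n)/r] = 4,900 × [1 − (1+r)^−50] / r = £79,442.13

£79,442.13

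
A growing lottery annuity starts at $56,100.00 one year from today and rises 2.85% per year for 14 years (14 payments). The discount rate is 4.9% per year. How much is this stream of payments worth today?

Periodic rate r = 0.049 per year.
Growing ordinary annuity: PV = PMT₁ × [1 − ((1+g)/(1+r))^n] / (r − g) = 56,100 × [1 − ((1+0.0285)/(1+r))^14] / (r − 0.0285) = $660,657.25.

$660,657.25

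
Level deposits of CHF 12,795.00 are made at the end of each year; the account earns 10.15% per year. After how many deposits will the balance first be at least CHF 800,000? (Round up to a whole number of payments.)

21 payments

Periodic rate r = 0.1015 per year.
Ordinary annuity FV: 800,000 = 12,795 × [((1+r)^n − 1)/r].
(1+r)^n = 1 + 800,000 × r / 12,795, so n = ln(1 + 800,000·r/12,795) / ln(1+r) = 20.63.
Round up to a whole number of payments: n = 21.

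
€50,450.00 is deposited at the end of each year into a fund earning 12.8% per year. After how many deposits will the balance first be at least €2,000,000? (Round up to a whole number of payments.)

15 payments

Periodic rate r = 0.128 per year.
Ordinary annuity FV: 2,000,000 = 50,450 × [((1+r)^n − 1)/r].
(1+r)^n = 1 + 2,000,000 × r / 50,450, so n = ln(1 + 2,000,000·r/50,450) / ln(1+r) = 14.98.
Round up to a whole number of payments: n = 15.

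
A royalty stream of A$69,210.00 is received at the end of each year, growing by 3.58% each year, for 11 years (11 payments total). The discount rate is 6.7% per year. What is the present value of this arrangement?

A$617,824.74

Periodic rate r = 0.067 per year.
Growing ordinary annuity: PV = PMT₁ × [1 − ((1+g)/(1+r))^n] / (r − g) = 69,210 × [1 − ((1+0.0358)/(1+r))^11] / (r − 0.0358) = A$617,824.74.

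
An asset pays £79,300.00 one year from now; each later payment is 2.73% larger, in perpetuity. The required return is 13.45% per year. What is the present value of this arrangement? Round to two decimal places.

Periodic rate r = 0.1345 per year.
Growing perpetuity (Gordon): PV = PMT₁ / (r − g) = 79,300 / (r − 0.0273) = £739,738.81.

£739,738.81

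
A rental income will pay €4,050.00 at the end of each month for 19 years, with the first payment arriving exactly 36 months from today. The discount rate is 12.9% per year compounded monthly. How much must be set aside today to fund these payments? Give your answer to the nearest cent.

Ordinary annuity of 228 payments, first payment at period 36.
Periodic rate r = 0.129/12 per month; n is counted in months.
The ordinary-annuity PV formula values the stream one period before the first payment (period 35); discount that back 35 periods:
PV₀ = 4,050 × [1 − (1+r)^−228] / r × (1+r)^−35 = €236,495.67

€236,495.67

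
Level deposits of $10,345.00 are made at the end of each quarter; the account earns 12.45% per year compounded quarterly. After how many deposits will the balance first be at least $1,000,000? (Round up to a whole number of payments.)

Periodic rate r = 0.1245/4 per quarter; n is counted in quarters.
Ordinary annuity FV: 1,000,000 = 10,345 × [((1+r)^n − 1)/r].
(1+r)^n = 1 + 1,000,000 × r / 10,345, so n = ln(1 + 1,000,000·r/10,345) / ln(1+r) = 45.30.
Round up to a whole number of payments: n = 46.

46 payments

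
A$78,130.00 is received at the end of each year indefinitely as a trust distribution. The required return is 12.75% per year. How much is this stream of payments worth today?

A$612,784.31

Periodic rate r = 0.1275 per year.
Level perpetuity: PV = PMT / r = 78,130 / (0.1275) = A$612,784.31.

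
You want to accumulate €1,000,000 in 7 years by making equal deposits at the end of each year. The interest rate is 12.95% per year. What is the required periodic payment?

Level ordinary annuity; solve FV = PMT × [((1+r)^n − 1)/r] for PMT.
Periodic rate r = 0.1295 per year.
With n = 7: PMT = 1,000,000 / ([((1+r)^n − 1)/r]) = €96,259.03

€96,259.03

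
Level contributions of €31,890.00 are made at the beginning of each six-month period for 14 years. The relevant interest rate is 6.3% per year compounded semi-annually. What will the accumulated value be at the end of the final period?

€1,444,309.60

This is an annuity due: 28 deposits of €31,890.00 at the beginning of each six-month period.
Periodic rate r = 0.063/2 per half-year; n is counted in half-years.
FV = PMT × [((1+r)^n − 1)/r] × (1+r) = 31,890 × [(1+r)^28 − 1] / r × (1+r) = €1,444,309.60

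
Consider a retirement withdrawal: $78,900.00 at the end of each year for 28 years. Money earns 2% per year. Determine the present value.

$1,679,092.39

This is an ordinary annuity: 28 payments of $78,900.00 at the end of each year.
Periodic rate r = 0.02 per year.
PV = PMT × [(1 − (1+r)^−n)/r] = 78,900 × [1 − (1+r)^−28] / r = $1,679,092.39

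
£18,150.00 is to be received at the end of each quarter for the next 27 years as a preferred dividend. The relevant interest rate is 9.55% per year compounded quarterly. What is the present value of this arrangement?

£700,744.09

This is an ordinary annuity: 108 payments of £18,150.00 at the end of each quarter.
Periodic rate r = 0.0955/4 per quarter; n is counted in quarters.
PV = PMT × [(1 − (1+r)^−n)/r] = 18,150 × [1 − (1+r)^−108] / r = £700,744.09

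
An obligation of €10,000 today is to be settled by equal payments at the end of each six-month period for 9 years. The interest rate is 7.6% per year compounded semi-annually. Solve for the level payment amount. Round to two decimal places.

Level ordinary annuity; solve PV = PMT × [(1 − (1+r)^−n)/r] for PMT.
Periodic rate r = 0.076/2 per half-year; n is counted in half-years.
With n = 18: PMT = 10,000 / ([(1 − (1+r)^−n)/r]) = €777.15

€777.15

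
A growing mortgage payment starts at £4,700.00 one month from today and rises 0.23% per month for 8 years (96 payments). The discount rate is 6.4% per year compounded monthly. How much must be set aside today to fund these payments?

Periodic rate r = 0.064/12 per month; n is counted in months.
Growing ordinary annuity: PV = PMT₁ × [1 − ((1+g)/(1+r))^n] / (r − g) = 4,700 × [1 − ((1+0.0023)/(1+r))^96] / (r − 0.0023) = £390,161.01.

£390,161.01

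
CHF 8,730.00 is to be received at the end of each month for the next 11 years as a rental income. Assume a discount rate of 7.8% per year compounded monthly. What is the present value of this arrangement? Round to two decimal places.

CHF 772,016.54

This is an ordinary annuity: 132 payments of CHF 8,730.00 at the end of each month.
Periodic rate r = 0.078/12 per month; n is counted in months.
PV = PMT × [(1 − (1+r)^−n)/r] = 8,730 × [1 − (1+r)^−132] / r = CHF 772,016.54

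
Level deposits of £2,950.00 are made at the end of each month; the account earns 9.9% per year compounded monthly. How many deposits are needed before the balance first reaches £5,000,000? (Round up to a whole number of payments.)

Periodic rate r = 0.099/12 per month; n is counted in months.
Ordinary annuity FV: 5,000,000 = 2,950 × [((1+r)^n − 1)/r].
(1+r)^n = 1 + 5,000,000 × r / 2,950, so n = ln(1 + 5,000,000·r/2,950) / ln(1+r) = 329.46.
Round up to a whole number of payments: n = 330.

330 payments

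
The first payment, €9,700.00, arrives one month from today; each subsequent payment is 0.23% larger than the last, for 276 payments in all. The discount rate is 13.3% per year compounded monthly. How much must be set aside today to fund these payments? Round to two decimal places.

€1,004,987.00

Periodic rate r = 0.133/12 per month; n is counted in months.
Growing ordinary annuity: PV = PMT₁ × [1 − ((1+g)/(1+r))^n] / (r − g) = 9,700 × [1 − ((1+0.0023)/(1+r))^276] / (r − 0.0023) = €1,004,987.00.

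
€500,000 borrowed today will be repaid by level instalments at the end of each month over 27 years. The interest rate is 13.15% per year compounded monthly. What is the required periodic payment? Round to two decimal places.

€5,644.38

Level ordinary annuity; solve PV = PMT × [(1 − (1+r)^−n)/r] for PMT.
Periodic rate r = 0.1315/12 per month; n is counted in months.
With n = 324: PMT = 500,000 / ([(1 − (1+r)^−n)/r]) = €5,644.38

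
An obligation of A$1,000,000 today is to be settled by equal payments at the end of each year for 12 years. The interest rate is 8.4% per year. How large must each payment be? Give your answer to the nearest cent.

Level ordinary annuity; solve PV = PMT × [(1 − (1+r)^−n)/r] for PMT.
Periodic rate r = 0.084 per year.
With n = 12: PMT = 1,000,000 / ([(1 − (1+r)^−n)/r]) = A$135,458.07

A$135,458.07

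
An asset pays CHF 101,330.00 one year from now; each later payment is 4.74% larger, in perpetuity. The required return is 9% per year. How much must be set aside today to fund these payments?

CHF 2,378,638.50

Periodic rate r = 0.09 per year.
Growing perpetuity (Gordon): PV = PMT₁ / (r − g) = 101,330 / (r − 0.0474) = CHF 2,378,638.50.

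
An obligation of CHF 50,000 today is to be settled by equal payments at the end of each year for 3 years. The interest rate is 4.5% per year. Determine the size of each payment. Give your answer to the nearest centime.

CHF 18,188.67

Level ordinary annuity; solve PV = PMT × [(1 − (1+r)^−n)/r] for PMT.
Periodic rate r = 0.045 per year.
With n = 3: PMT = 50,000 / ([(1 − (1+r)^−n)/r]) = CHF 18,188.67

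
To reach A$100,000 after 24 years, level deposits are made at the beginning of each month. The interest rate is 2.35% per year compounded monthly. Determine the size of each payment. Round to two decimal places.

A$258.29

Level annuity due; solve FV = PMT × [((1+r)^n − 1)/r] × (1+r) for PMT.
Periodic rate r = 0.0235/12 per month; n is counted in months.
With n = 288: PMT = 100,000 / ([((1+r)^n − 1)/r] × (1+r)) = A$258.29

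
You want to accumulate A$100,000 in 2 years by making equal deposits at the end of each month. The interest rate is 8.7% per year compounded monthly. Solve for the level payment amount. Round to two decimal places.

A$3,829.72

Level ordinary annuity; solve FV = PMT × [((1+r)^n − 1)/r] for PMT.
Periodic rate r = 0.087/12 per month; n is counted in months.
With n = 24: PMT = 100,000 / ([((1+r)^n − 1)/r]) = A$3,829.72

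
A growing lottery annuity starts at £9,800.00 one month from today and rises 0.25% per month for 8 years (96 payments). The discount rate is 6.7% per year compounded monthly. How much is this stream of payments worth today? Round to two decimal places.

£811,522.58

Periodic rate r = 0.067/12 per month; n is counted in months.
Growing ordinary annuity: PV = PMT₁ × [1 − ((1+g)/(1+r))^n] / (r − g) = 9,800 × [1 − ((1+0.0025)/(1+r))^96] / (r − 0.0025) = £811,522.58.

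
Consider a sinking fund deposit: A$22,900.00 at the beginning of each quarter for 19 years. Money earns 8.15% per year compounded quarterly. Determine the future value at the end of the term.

A$4,164,991.75

This is an annuity due: 76 deposits of A$22,900.00 at the beginning of each quarter.
Periodic rate r = 0.0815/4 per quarter; n is counted in quarters.
FV = PMT × [((1+r)^n − 1)/r] × (1+r) = 22,900 × [(1+r)^76 − 1] / r × (1+r) = A$4,164,991.75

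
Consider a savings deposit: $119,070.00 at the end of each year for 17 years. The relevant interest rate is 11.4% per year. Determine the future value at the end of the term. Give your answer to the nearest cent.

$5,501,070.31

This is an ordinary annuity: 17 deposits of $119,070.00 at the end of each year.
Periodic rate r = 0.114 per year.
FV = PMT × [((1+r)^n − 1)/r] = 119,070 × [(1+r)^17 − 1] / r = $5,501,070.31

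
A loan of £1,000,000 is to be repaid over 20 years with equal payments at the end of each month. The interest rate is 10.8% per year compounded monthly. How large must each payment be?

£10,186.12

Level ordinary annuity; solve PV = PMT × [(1 − (1+r)^−n)/r] for PMT.
Periodic rate r = 0.108/12 per month; n is counted in months.
With n = 240: PMT = 1,000,000 / ([(1 − (1+r)^−n)/r]) = £10,186.12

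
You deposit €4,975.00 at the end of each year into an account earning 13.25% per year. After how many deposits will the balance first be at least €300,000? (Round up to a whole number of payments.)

18 payments

Periodic rate r = 0.1325 per year.
Ordinary annuity FV: 300,000 = 4,975 × [((1+r)^n − 1)/r].
(1+r)^n = 1 + 300,000 × r / 4,975, so n = ln(1 + 300,000·r/4,975) / ln(1+r) = 17.65.
Round up to a whole number of payments: n = 18.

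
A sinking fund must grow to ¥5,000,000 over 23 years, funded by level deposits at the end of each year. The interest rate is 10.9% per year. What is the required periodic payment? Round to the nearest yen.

¥55,612

Level ordinary annuity; solve FV = PMT × [((1+r)^n − 1)/r] for PMT.
Periodic rate r = 0.109 per year.
With n = 23: PMT = 5,000,000 / ([((1+r)^n − 1)/r]) = ¥55,612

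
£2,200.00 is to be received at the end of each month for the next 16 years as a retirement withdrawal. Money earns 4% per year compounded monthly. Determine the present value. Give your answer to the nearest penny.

£311,616.41

This is an ordinary annuity: 192 payments of £2,200.00 at the end of each month.
Periodic rate r = 0.04/12 per month; n is counted in months.
PV = PMT × [(1 − (1+r)^−n)/r] = 2,200 × [1 − (1+r)^−192] / r = £311,616.41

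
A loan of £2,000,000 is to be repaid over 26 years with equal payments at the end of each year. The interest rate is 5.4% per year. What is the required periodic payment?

£144,921.23

Level ordinary annuity; solve PV = PMT × [(1 − (1+r)^−n)/r] for PMT.
Periodic rate r = 0.054 per year.
With n = 26: PMT = 2,000,000 / ([(1 − (1+r)^−n)/r]) = £144,921.23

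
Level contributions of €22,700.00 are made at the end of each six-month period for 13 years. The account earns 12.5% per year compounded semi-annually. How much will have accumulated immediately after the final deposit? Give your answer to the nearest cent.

This is an ordinary annuity: 26 deposits of €22,700.00 at the end of each six-month period.
Periodic rate r = 0.125/2 per half-year; n is counted in half-years.
FV = PMT × [((1+r)^n − 1)/r] = 22,700 × [(1+r)^26 − 1] / r = €1,393,502.61

€1,393,502.61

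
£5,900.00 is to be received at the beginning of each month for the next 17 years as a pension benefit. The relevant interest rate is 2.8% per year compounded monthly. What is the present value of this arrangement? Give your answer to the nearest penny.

This is an annuity due: 204 payments of £5,900.00 at the beginning of each month.
Periodic rate r = 0.028/12 per month; n is counted in months.
PV = PMT × [(1 − (1+r)^−n)/r] × (1+r) = 5,900 × [1 − (1+r)^−204] / r × (1+r) = £959,023.59

£959,023.59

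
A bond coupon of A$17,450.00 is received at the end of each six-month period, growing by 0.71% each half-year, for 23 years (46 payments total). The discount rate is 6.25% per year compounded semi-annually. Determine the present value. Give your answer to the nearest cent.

Periodic rate r = 0.0625/2 per half-year; n is counted in half-years.
Growing ordinary annuity: PV = PMT₁ × [1 − ((1+g)/(1+r))^n] / (r − g) = 17,450 × [1 − ((1+0.0071)/(1+r))^46] / (r − 0.0071) = A$479,640.46.

A$479,640.46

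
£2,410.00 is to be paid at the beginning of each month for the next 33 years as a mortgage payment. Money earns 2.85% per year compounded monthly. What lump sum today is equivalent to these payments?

£619,576.51

This is an annuity due: 396 payments of £2,410.00 at the beginning of each month.
Periodic rate r = 0.0285/12 per month; n is counted in months.
PV = PMT × [(1 − (1+r)^−n)/r] × (1+r) = 2,410 × [1 − (1+r)^−396] / r × (1+r) = £619,576.51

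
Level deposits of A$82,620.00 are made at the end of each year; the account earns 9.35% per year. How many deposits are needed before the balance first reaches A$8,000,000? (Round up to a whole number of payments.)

Periodic rate r = 0.0935 per year.
Ordinary annuity FV: 8,000,000 = 82,620 × [((1+r)^n − 1)/r].
(1+r)^n = 1 + 8,000,000 × r / 82,620, so n = ln(1 + 8,000,000·r/82,620) / ln(1+r) = 25.82.
Round up to a whole number of payments: n = 26.

26 payments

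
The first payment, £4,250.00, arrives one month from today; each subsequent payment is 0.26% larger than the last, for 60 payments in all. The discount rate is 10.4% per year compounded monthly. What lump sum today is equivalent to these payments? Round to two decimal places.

Periodic rate r = 0.104/12 per month; n is counted in months.
Growing ordinary annuity: PV = PMT₁ × [1 − ((1+g)/(1+r))^n] / (r − g) = 4,250 × [1 − ((1+0.0026)/(1+r))^60] / (r − 0.0026) = £212,750.71.

£212,750.71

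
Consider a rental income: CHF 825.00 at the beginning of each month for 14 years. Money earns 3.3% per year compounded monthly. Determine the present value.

This is an annuity due: 168 payments of CHF 825.00 at the beginning of each month.
Periodic rate r = 0.033/12 per month; n is counted in months.
PV = PMT × [(1 − (1+r)^−n)/r] × (1+r) = 825 × [1 − (1+r)^−168] / r × (1+r) = CHF 111,178.32

CHF 111,178.32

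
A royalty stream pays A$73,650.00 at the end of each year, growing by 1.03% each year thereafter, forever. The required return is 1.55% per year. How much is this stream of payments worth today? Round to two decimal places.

A$14,163,461.54

Periodic rate r = 0.0155 per year.
Growing perpetuity (Gordon): PV = PMT₁ / (r − g) = 73,650 / (r − 0.0103) = A$14,163,461.54.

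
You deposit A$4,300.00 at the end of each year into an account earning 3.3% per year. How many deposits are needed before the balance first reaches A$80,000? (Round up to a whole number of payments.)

Periodic rate r = 0.033 per year.
Ordinary annuity FV: 80,000 = 4,300 × [((1+r)^n − 1)/r].
(1+r)^n = 1 + 80,000 × r / 4,300, so n = ln(1 + 80,000·r/4,300) / ln(1+r) = 14.74.
Round up to a whole number of payments: n = 15.

15 payments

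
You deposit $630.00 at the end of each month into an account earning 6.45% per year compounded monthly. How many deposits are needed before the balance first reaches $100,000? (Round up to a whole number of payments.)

Periodic rate r = 0.0645/12 per month; n is counted in months.
Ordinary annuity FV: 100,000 = 630 × [((1+r)^n − 1)/r].
(1+r)^n = 1 + 100,000 × r / 630, so n = ln(1 + 100,000·r/630) / ln(1+r) = 115.08.
Round up to a whole number of payments: n = 116.

116 payments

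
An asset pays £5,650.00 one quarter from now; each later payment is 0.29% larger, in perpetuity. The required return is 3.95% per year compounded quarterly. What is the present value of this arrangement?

£810,035.84

Periodic rate r = 0.0395/4 per quarter.
Growing perpetuity (Gordon): PV = PMT₁ / (r − g) = 5,650 / (r − 0.0029) = £810,035.84.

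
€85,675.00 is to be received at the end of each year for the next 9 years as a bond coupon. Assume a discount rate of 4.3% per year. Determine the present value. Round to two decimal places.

€628,402.57

This is an ordinary annuity: 9 payments of €85,675.00 at the end of each year.
Periodic rate r = 0.043 per year.
PV = PMT × [(1 − (1+r)^−n)/r] = 85,675 × [1 − (1+r)^−9] / r = €628,402.57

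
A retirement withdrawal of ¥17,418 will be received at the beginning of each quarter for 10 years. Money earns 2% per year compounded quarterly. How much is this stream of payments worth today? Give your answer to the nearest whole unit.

This is an annuity due: 40 payments of ¥17,418 at the beginning of each quarter.
Periodic rate r = 0.02/4 per quarter; n is counted in quarters.
PV = PMT × [(1 − (1+r)^−n)/r] × (1+r) = 17,418 × [1 − (1+r)^−40] / r × (1+r) = ¥633,198

¥633,198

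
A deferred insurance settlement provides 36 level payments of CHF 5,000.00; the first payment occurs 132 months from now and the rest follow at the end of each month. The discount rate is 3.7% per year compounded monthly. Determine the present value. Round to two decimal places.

CHF 113,660.85

Ordinary annuity of 36 payments, first payment at period 132.
Periodic rate r = 0.037/12 per month; n is counted in months.
The ordinary-annuity PV formula values the stream one period before the first payment (period 131); discount that back 131 periods:
PV₀ = 5,000 × [1 − (1+r)^−36] / r × (1+r)^−131 = CHF 113,660.85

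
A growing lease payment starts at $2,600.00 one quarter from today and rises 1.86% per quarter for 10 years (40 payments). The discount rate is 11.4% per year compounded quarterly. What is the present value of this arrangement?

$84,259.81

Periodic rate r = 0.114/4 per quarter; n is counted in quarters.
Growing ordinary annuity: PV = PMT₁ × [1 − ((1+g)/(1+r))^n] / (r − g) = 2,600 × [1 − ((1+0.0186)/(1+r))^40] / (r − 0.0186) = $84,259.81.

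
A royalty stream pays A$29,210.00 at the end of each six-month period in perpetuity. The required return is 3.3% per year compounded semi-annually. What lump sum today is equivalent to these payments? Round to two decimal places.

Periodic rate r = 0.033/2 per half-year.
Level perpetuity: PV = PMT / r = 29,210 / (0.033/2) = A$1,770,303.03.

A$1,770,303.03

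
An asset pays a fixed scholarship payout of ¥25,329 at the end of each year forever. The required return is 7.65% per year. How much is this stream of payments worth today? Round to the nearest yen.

¥331,098

Periodic rate r = 0.0765 per year.
Level perpetuity: PV = PMT / r = 25,329 / (0.0765) = ¥331,098.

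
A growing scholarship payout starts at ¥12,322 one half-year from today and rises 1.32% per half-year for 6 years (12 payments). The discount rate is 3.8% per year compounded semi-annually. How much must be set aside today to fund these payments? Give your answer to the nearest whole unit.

Periodic rate r = 0.038/2 per half-year; n is counted in half-years.
Growing ordinary annuity: PV = PMT₁ × [1 − ((1+g)/(1+r))^n] / (r − g) = 12,322 × [1 − ((1+0.0132)/(1+r))^12] / (r − 0.0132) = ¥140,649.

¥140,649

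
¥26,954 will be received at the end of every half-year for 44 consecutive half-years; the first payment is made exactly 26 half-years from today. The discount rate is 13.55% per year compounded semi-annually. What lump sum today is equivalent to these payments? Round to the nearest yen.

¥72,945

Ordinary annuity of 44 payments, first payment at period 26.
Periodic rate r = 0.1355/2 per half-year; n is counted in half-years.
The ordinary-annuity PV formula values the stream one period before the first payment (period 25); discount that back 25 periods:
PV₀ = 26,954 × [1 − (1+r)^−44] / r × (1+r)^−25 = ¥72,945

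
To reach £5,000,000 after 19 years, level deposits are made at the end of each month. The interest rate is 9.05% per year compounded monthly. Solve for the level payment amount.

Level ordinary annuity; solve FV = PMT × [((1+r)^n − 1)/r] for PMT.
Periodic rate r = 0.0905/12 per month; n is counted in months.
With n = 228: PMT = 5,000,000 / ([((1+r)^n − 1)/r]) = £8,295.13

£8,295.13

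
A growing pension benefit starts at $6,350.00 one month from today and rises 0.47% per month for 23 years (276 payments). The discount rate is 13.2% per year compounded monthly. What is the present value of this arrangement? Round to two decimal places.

$828,396.49

Periodic rate r = 0.132/12 per month; n is counted in months.
Growing ordinary annuity: PV = PMT₁ × [1 − ((1+g)/(1+r))^n] / (r − g) = 6,350 × [1 − ((1+0.0047)/(1+r))^276] / (r − 0.0047) = $828,396.49.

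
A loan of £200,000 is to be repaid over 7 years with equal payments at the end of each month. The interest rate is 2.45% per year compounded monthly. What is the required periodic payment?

Level ordinary annuity; solve PV = PMT × [(1 − (1+r)^−n)/r] for PMT.
Periodic rate r = 0.0245/12 per month; n is counted in months.
With n = 84: PMT = 200,000 / ([(1 − (1+r)^−n)/r]) = £2,593.38

£2,593.38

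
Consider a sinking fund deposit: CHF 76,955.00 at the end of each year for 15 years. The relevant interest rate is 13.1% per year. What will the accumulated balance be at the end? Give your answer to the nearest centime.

This is an ordinary annuity: 15 deposits of CHF 76,955.00 at the end of each year.
Periodic rate r = 0.131 per year.
FV = PMT × [((1+r)^n − 1)/r] = 76,955 × [(1+r)^15 − 1] / r = CHF 3,135,656.56

CHF 3,135,656.56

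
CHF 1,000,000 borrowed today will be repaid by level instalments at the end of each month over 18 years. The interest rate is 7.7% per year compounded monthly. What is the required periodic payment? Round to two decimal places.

CHF 8,569.08

Level ordinary annuity; solve PV = PMT × [(1 − (1+r)^−n)/r] for PMT.
Periodic rate r = 0.077/12 per month; n is counted in months.
With n = 216: PMT = 1,000,000 / ([(1 − (1+r)^−n)/r]) = CHF 8,569.08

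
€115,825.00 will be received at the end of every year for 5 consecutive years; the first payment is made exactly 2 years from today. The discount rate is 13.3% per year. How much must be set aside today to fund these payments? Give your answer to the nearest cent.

€356,945.22

Ordinary annuity of 5 payments, first payment at period 2.
Periodic rate r = 0.133 per year.
The ordinary-annuity PV formula values the stream one period before the first payment (period 1); discount that back 1 periods:
PV₀ = 115,825 × [1 − (1+r)^−5] / r × (1+r)^−1 = €356,945.22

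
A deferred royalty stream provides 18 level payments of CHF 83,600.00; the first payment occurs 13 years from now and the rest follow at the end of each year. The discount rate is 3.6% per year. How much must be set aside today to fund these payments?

Ordinary annuity of 18 payments, first payment at period 13.
Periodic rate r = 0.036 per year.
The ordinary-annuity PV formula values the stream one period before the first payment (period 12); discount that back 12 periods:
PV₀ = 83,600 × [1 − (1+r)^−18] / r × (1+r)^−12 = CHF 715,369.49

CHF 715,369.49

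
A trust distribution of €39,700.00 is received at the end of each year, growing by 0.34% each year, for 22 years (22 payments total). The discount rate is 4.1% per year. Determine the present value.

€585,830.63

Periodic rate r = 0.041 per year.
Growing ordinary annuity: PV = PMT₁ × [1 − ((1+g)/(1+r))^n] / (r − g) = 39,700 × [1 − ((1+0.0034)/(1+r))^22] / (r − 0.0034) = €585,830.63.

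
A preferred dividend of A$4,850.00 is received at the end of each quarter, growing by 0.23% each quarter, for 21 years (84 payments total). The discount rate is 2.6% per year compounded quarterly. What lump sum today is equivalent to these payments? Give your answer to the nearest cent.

A$342,035.55

Periodic rate r = 0.026/4 per quarter; n is counted in quarters.
Growing ordinary annuity: PV = PMT₁ × [1 − ((1+g)/(1+r))^n] / (r − g) = 4,850 × [1 − ((1+0.0023)/(1+r))^84] / (r − 0.0023) = A$342,035.55.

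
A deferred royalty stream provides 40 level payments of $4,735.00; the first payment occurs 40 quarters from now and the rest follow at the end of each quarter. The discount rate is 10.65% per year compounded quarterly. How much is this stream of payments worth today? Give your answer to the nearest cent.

$41,511.98

Ordinary annuity of 40 payments, first payment at period 40.
Periodic rate r = 0.1065/4 per quarter; n is counted in quarters.
The ordinary-annuity PV formula values the stream one period before the first payment (period 39); discount that back 39 periods:
PV₀ = 4,735 × [1 − (1+r)^−40] / r × (1+r)^−39 = $41,511.98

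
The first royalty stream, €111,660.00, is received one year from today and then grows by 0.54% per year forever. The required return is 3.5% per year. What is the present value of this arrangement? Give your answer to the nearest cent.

€3,772,297.30

Periodic rate r = 0.035 per year.
Growing perpetuity (Gordon): PV = PMT₁ / (r − g) = 111,660 / (r − 0.0054) = €3,772,297.30.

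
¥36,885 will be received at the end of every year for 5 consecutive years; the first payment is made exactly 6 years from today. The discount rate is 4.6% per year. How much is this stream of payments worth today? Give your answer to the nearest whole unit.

Ordinary annuity of 5 payments, first payment at period 6.
Periodic rate r = 0.046 per year.
The ordinary-annuity PV formula values the stream one period before the first payment (period 5); discount that back 5 periods:
PV₀ = 36,885 × [1 − (1+r)^−5] / r × (1+r)^−5 = ¥128,957

¥128,957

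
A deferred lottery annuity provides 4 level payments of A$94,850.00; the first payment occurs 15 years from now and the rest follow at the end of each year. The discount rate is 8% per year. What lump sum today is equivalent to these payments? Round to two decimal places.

Ordinary annuity of 4 payments, first payment at period 15.
Periodic rate r = 0.08 per year.
The ordinary-annuity PV formula values the stream one period before the first payment (period 14); discount that back 14 periods:
PV₀ = 94,850 × [1 − (1+r)^−4] / r × (1+r)^−14 = A$106,957.62

A$106,957.62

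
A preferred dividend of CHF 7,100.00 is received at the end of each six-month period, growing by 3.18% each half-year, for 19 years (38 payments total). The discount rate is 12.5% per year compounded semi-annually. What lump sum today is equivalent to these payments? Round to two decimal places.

CHF 155,368.89

Periodic rate r = 0.125/2 per half-year; n is counted in half-years.
Growing ordinary annuity: PV = PMT₁ × [1 − ((1+g)/(1+r))^n] / (r − g) = 7,100 × [1 − ((1+0.0318)/(1+r))^38] / (r − 0.0318) = CHF 155,368.89.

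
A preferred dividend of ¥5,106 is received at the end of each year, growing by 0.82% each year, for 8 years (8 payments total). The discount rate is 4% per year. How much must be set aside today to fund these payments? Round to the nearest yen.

Periodic rate r = 0.04 per year.
Growing ordinary annuity: PV = PMT₁ × [1 − ((1+g)/(1+r))^n] / (r − g) = 5,106 × [1 − ((1+0.0082)/(1+r))^8] / (r − 0.0082) = ¥35,321.

¥35,321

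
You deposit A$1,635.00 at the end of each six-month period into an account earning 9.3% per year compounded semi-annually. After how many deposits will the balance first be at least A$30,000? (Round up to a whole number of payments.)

14 payments

Periodic rate r = 0.093/2 per half-year; n is counted in half-years.
Ordinary annuity FV: 30,000 = 1,635 × [((1+r)^n − 1)/r].
(1+r)^n = 1 + 30,000 × r / 1,635, so n = ln(1 + 30,000·r/1,635) / ln(1+r) = 13.57.
Round up to a whole number of payments: n = 14.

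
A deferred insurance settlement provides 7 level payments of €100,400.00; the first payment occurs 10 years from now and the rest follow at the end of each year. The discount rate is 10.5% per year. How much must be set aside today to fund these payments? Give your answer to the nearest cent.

€195,769.71

Ordinary annuity of 7 payments, first payment at period 10.
Periodic rate r = 0.105 per year.
The ordinary-annuity PV formula values the stream one period before the first payment (period 9); discount that back 9 periods:
PV₀ = 100,400 × [1 − (1+r)^−7] / r × (1+r)^−9 = €195,769.71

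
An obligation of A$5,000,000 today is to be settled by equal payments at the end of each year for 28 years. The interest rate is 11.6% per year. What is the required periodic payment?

A$608,145.57

Level ordinary annuity; solve PV = PMT × [(1 − (1+r)^−n)/r] for PMT.
Periodic rate r = 0.116 per year.
With n = 28: PMT = 5,000,000 / ([(1 − (1+r)^−n)/r]) = A$608,145.57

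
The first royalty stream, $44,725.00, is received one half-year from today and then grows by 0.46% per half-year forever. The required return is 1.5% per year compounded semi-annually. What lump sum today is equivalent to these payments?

$15,422,413.79

Periodic rate r = 0.015/2 per half-year.
Growing perpetuity (Gordon): PV = PMT₁ / (r − g) = 44,725 / (r − 0.0046) = $15,422,413.79.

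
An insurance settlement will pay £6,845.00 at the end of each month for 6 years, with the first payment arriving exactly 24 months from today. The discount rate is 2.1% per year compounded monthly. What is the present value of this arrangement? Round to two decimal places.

Ordinary annuity of 72 payments, first payment at period 24.
Periodic rate r = 0.021/12 per month; n is counted in months.
The ordinary-annuity PV formula values the stream one period before the first payment (period 23); discount that back 23 periods:
PV₀ = 6,845 × [1 − (1+r)^−72] / r × (1+r)^−23 = £444,438.07

£444,438.07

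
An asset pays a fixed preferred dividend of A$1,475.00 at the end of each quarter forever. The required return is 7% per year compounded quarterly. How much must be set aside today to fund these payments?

Periodic rate r = 0.07/4 per quarter.
Level perpetuity: PV = PMT / r = 1,475 / (0.07/4) = A$84,285.71.

A$84,285.71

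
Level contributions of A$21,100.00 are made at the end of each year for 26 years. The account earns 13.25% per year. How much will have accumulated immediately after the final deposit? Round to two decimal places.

This is an ordinary annuity: 26 deposits of A$21,100.00 at the end of each year.
Periodic rate r = 0.1325 per year.
FV = PMT × [((1+r)^n − 1)/r] = 21,100 × [(1+r)^26 − 1] / r = A$3,887,073.13

A$3,887,073.13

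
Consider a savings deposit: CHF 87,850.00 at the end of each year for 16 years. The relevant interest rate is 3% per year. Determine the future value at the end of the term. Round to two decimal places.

CHF 1,770,782.02

This is an ordinary annuity: 16 deposits of CHF 87,850.00 at the end of each year.
Periodic rate r = 0.03 per year.
FV = PMT × [((1+r)^n − 1)/r] = 87,850 × [(1+r)^16 − 1] / r = CHF 1,770,782.02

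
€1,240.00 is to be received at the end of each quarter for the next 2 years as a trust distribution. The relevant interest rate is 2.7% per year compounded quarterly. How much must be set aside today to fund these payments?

€9,625.34

This is an ordinary annuity: 8 payments of €1,240.00 at the end of each quarter.
Periodic rate r = 0.027/4 per quarter; n is counted in quarters.
PV = PMT × [(1 − (1+r)^−n)/r] = 1,240 × [1 − (1+r)^−8] / r = €9,625.34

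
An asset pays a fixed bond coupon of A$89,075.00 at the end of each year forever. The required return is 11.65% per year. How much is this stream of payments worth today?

A$764,592.27

Periodic rate r = 0.1165 per year.
Level perpetuity: PV = PMT / r = 89,075 / (0.1165) = A$764,592.27.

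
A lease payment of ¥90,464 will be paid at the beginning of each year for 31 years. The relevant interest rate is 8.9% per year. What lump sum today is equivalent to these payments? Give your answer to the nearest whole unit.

This is an annuity due: 31 payments of ¥90,464 at the beginning of each year.
Periodic rate r = 0.089 per year.
PV = PMT × [(1 − (1+r)^−n)/r] × (1+r) = 90,464 × [1 − (1+r)^−31] / r × (1+r) = ¥1,028,164

¥1,028,164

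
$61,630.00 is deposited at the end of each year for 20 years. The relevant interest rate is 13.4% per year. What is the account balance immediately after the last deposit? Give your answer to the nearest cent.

This is an ordinary annuity: 20 deposits of $61,630.00 at the end of each year.
Periodic rate r = 0.134 per year.
FV = PMT × [((1+r)^n − 1)/r] = 61,630 × [(1+r)^20 − 1] / r = $5,227,928.89

$5,227,928.89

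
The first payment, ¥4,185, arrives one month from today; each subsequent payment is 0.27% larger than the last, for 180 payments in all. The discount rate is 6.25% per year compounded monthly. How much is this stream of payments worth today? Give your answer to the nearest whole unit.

Periodic rate r = 0.0625/12 per month; n is counted in months.
Growing ordinary annuity: PV = PMT₁ × [1 − ((1+g)/(1+r))^n] / (r − g) = 4,185 × [1 − ((1+0.0027)/(1+r))^180] / (r − 0.0027) = ¥604,299.

¥604,299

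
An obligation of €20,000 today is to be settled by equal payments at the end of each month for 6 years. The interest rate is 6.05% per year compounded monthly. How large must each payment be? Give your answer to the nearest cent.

Level ordinary annuity; solve PV = PMT × [(1 − (1+r)^−n)/r] for PMT.
Periodic rate r = 0.0605/12 per month; n is counted in months.
With n = 72: PMT = 20,000 / ([(1 − (1+r)^−n)/r]) = €331.93

€331.93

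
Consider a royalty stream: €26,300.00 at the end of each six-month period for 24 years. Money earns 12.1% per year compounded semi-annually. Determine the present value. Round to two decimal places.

This is an ordinary annuity: 48 payments of €26,300.00 at the end of each six-month period.
Periodic rate r = 0.121/2 per half-year; n is counted in half-years.
PV = PMT × [(1 − (1+r)^−n)/r] = 26,300 × [1 − (1+r)^−48] / r = €408,787.58

€408,787.58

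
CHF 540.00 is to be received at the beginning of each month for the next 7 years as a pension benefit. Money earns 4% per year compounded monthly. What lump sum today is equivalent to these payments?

This is an annuity due: 84 payments of CHF 540.00 at the beginning of each month.
Periodic rate r = 0.04/12 per month; n is counted in months.
PV = PMT × [(1 − (1+r)^−n)/r] × (1+r) = 540 × [1 − (1+r)^−84] / r × (1+r) = CHF 39,637.70

CHF 39,637.70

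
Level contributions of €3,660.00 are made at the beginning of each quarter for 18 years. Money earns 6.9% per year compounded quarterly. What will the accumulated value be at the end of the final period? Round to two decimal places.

This is an annuity due: 72 deposits of €3,660.00 at the beginning of each quarter.
Periodic rate r = 0.069/4 per quarter; n is counted in quarters.
FV = PMT × [((1+r)^n − 1)/r] × (1+r) = 3,660 × [(1+r)^72 − 1] / r × (1+r) = €523,624.88

€523,624.88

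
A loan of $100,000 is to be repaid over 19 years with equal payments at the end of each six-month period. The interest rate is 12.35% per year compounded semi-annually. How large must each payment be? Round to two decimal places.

$6,881.00

Level ordinary annuity; solve PV = PMT × [(1 − (1+r)^−n)/r] for PMT.
Periodic rate r = 0.1235/2 per half-year; n is counted in half-years.
With n = 38: PMT = 100,000 / ([(1 − (1+r)^−n)/r]) = $6,881.00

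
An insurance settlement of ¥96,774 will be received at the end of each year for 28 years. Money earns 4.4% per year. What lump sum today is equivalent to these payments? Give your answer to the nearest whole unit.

¥1,540,702

This is an ordinary annuity: 28 payments of ¥96,774 at the end of each year.
Periodic rate r = 0.044 per year.
PV = PMT × [(1 − (1+r)^−n)/r] = 96,774 × [1 − (1+r)^−28] / r = ¥1,540,702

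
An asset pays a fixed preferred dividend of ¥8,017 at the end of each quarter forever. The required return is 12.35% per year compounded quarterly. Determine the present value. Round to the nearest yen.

¥259,660

Periodic rate r = 0.1235/4 per quarter.
Level perpetuity: PV = PMT / r = 8,017 / (0.1235/4) = ¥259,660.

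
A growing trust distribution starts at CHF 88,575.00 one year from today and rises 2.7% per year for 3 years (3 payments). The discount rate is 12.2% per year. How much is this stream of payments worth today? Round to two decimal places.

Periodic rate r = 0.122 per year.
Growing ordinary annuity: PV = PMT₁ × [1 − ((1+g)/(1+r))^n] / (r − g) = 88,575 × [1 − ((1+0.027)/(1+r))^3] / (r − 0.027) = CHF 217,344.92.

CHF 217,344.92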